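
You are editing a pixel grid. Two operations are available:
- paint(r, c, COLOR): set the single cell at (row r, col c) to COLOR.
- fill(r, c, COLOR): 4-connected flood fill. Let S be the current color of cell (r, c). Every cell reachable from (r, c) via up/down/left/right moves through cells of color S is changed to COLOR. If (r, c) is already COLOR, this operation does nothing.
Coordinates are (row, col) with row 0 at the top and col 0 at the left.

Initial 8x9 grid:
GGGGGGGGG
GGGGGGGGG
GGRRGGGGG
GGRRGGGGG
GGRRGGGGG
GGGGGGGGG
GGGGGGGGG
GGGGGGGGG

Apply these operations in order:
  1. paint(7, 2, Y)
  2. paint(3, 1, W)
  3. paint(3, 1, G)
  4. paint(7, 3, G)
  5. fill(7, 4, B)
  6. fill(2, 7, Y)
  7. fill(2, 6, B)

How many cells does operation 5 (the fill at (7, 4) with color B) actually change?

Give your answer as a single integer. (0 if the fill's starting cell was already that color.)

Answer: 65

Derivation:
After op 1 paint(7,2,Y):
GGGGGGGGG
GGGGGGGGG
GGRRGGGGG
GGRRGGGGG
GGRRGGGGG
GGGGGGGGG
GGGGGGGGG
GGYGGGGGG
After op 2 paint(3,1,W):
GGGGGGGGG
GGGGGGGGG
GGRRGGGGG
GWRRGGGGG
GGRRGGGGG
GGGGGGGGG
GGGGGGGGG
GGYGGGGGG
After op 3 paint(3,1,G):
GGGGGGGGG
GGGGGGGGG
GGRRGGGGG
GGRRGGGGG
GGRRGGGGG
GGGGGGGGG
GGGGGGGGG
GGYGGGGGG
After op 4 paint(7,3,G):
GGGGGGGGG
GGGGGGGGG
GGRRGGGGG
GGRRGGGGG
GGRRGGGGG
GGGGGGGGG
GGGGGGGGG
GGYGGGGGG
After op 5 fill(7,4,B) [65 cells changed]:
BBBBBBBBB
BBBBBBBBB
BBRRBBBBB
BBRRBBBBB
BBRRBBBBB
BBBBBBBBB
BBBBBBBBB
BBYBBBBBB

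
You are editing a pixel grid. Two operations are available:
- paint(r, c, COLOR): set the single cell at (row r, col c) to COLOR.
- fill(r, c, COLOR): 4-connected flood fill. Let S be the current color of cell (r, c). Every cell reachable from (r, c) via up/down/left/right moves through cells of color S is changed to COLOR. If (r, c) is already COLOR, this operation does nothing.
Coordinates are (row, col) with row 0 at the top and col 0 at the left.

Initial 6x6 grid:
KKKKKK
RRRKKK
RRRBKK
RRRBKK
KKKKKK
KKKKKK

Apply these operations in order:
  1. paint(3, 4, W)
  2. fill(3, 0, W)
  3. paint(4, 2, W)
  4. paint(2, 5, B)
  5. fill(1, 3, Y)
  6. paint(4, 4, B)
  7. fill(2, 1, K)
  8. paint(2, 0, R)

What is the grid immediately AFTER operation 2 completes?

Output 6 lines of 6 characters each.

After op 1 paint(3,4,W):
KKKKKK
RRRKKK
RRRBKK
RRRBWK
KKKKKK
KKKKKK
After op 2 fill(3,0,W) [9 cells changed]:
KKKKKK
WWWKKK
WWWBKK
WWWBWK
KKKKKK
KKKKKK

Answer: KKKKKK
WWWKKK
WWWBKK
WWWBWK
KKKKKK
KKKKKK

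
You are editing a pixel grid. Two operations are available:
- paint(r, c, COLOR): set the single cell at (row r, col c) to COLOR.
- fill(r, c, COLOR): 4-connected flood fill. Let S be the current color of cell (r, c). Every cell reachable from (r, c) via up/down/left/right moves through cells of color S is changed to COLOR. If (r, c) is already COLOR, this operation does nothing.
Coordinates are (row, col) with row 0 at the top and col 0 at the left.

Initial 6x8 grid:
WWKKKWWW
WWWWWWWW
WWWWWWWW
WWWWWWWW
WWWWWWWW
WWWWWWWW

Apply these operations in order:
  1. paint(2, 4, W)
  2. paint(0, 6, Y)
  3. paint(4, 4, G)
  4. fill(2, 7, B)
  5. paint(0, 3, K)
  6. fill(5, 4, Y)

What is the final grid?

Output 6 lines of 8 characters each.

Answer: YYKKKYYY
YYYYYYYY
YYYYYYYY
YYYYYYYY
YYYYGYYY
YYYYYYYY

Derivation:
After op 1 paint(2,4,W):
WWKKKWWW
WWWWWWWW
WWWWWWWW
WWWWWWWW
WWWWWWWW
WWWWWWWW
After op 2 paint(0,6,Y):
WWKKKWYW
WWWWWWWW
WWWWWWWW
WWWWWWWW
WWWWWWWW
WWWWWWWW
After op 3 paint(4,4,G):
WWKKKWYW
WWWWWWWW
WWWWWWWW
WWWWWWWW
WWWWGWWW
WWWWWWWW
After op 4 fill(2,7,B) [43 cells changed]:
BBKKKBYB
BBBBBBBB
BBBBBBBB
BBBBBBBB
BBBBGBBB
BBBBBBBB
After op 5 paint(0,3,K):
BBKKKBYB
BBBBBBBB
BBBBBBBB
BBBBBBBB
BBBBGBBB
BBBBBBBB
After op 6 fill(5,4,Y) [43 cells changed]:
YYKKKYYY
YYYYYYYY
YYYYYYYY
YYYYYYYY
YYYYGYYY
YYYYYYYY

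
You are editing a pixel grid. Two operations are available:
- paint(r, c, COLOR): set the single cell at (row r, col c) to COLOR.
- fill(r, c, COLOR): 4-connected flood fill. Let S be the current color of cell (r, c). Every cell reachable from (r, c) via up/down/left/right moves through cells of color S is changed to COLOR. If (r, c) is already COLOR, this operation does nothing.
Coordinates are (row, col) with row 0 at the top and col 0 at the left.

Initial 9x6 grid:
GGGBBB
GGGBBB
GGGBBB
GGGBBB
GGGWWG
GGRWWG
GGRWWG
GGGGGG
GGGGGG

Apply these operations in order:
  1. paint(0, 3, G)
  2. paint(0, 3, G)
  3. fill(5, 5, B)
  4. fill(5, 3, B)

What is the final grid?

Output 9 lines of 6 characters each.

Answer: BBBBBB
BBBBBB
BBBBBB
BBBBBB
BBBBBB
BBRBBB
BBRBBB
BBBBBB
BBBBBB

Derivation:
After op 1 paint(0,3,G):
GGGGBB
GGGBBB
GGGBBB
GGGBBB
GGGWWG
GGRWWG
GGRWWG
GGGGGG
GGGGGG
After op 2 paint(0,3,G):
GGGGBB
GGGBBB
GGGBBB
GGGBBB
GGGWWG
GGRWWG
GGRWWG
GGGGGG
GGGGGG
After op 3 fill(5,5,B) [35 cells changed]:
BBBBBB
BBBBBB
BBBBBB
BBBBBB
BBBWWB
BBRWWB
BBRWWB
BBBBBB
BBBBBB
After op 4 fill(5,3,B) [6 cells changed]:
BBBBBB
BBBBBB
BBBBBB
BBBBBB
BBBBBB
BBRBBB
BBRBBB
BBBBBB
BBBBBB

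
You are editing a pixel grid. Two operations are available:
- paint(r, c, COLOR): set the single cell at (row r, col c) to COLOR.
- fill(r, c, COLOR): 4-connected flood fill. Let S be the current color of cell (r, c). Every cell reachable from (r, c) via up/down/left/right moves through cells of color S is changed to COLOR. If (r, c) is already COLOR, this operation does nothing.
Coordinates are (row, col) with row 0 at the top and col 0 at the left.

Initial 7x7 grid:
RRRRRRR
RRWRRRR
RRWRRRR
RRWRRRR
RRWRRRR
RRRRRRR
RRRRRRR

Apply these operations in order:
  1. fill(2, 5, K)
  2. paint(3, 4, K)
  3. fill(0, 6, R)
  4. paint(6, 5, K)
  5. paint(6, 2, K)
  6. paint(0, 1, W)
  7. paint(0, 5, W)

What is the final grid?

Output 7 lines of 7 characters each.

Answer: RWRRRWR
RRWRRRR
RRWRRRR
RRWRRRR
RRWRRRR
RRRRRRR
RRKRRKR

Derivation:
After op 1 fill(2,5,K) [45 cells changed]:
KKKKKKK
KKWKKKK
KKWKKKK
KKWKKKK
KKWKKKK
KKKKKKK
KKKKKKK
After op 2 paint(3,4,K):
KKKKKKK
KKWKKKK
KKWKKKK
KKWKKKK
KKWKKKK
KKKKKKK
KKKKKKK
After op 3 fill(0,6,R) [45 cells changed]:
RRRRRRR
RRWRRRR
RRWRRRR
RRWRRRR
RRWRRRR
RRRRRRR
RRRRRRR
After op 4 paint(6,5,K):
RRRRRRR
RRWRRRR
RRWRRRR
RRWRRRR
RRWRRRR
RRRRRRR
RRRRRKR
After op 5 paint(6,2,K):
RRRRRRR
RRWRRRR
RRWRRRR
RRWRRRR
RRWRRRR
RRRRRRR
RRKRRKR
After op 6 paint(0,1,W):
RWRRRRR
RRWRRRR
RRWRRRR
RRWRRRR
RRWRRRR
RRRRRRR
RRKRRKR
After op 7 paint(0,5,W):
RWRRRWR
RRWRRRR
RRWRRRR
RRWRRRR
RRWRRRR
RRRRRRR
RRKRRKR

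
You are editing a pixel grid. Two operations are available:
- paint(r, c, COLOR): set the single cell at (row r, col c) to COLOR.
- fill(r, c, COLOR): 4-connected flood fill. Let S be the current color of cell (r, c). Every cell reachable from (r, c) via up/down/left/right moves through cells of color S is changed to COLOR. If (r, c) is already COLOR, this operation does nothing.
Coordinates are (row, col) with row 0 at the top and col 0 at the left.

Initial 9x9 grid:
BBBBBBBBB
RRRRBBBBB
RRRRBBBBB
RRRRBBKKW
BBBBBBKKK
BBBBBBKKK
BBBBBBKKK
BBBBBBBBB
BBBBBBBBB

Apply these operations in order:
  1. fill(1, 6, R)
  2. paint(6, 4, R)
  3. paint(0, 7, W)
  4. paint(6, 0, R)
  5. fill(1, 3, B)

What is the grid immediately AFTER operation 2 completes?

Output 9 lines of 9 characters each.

Answer: RRRRRRRRR
RRRRRRRRR
RRRRRRRRR
RRRRRRKKW
RRRRRRKKK
RRRRRRKKK
RRRRRRKKK
RRRRRRRRR
RRRRRRRRR

Derivation:
After op 1 fill(1,6,R) [57 cells changed]:
RRRRRRRRR
RRRRRRRRR
RRRRRRRRR
RRRRRRKKW
RRRRRRKKK
RRRRRRKKK
RRRRRRKKK
RRRRRRRRR
RRRRRRRRR
After op 2 paint(6,4,R):
RRRRRRRRR
RRRRRRRRR
RRRRRRRRR
RRRRRRKKW
RRRRRRKKK
RRRRRRKKK
RRRRRRKKK
RRRRRRRRR
RRRRRRRRR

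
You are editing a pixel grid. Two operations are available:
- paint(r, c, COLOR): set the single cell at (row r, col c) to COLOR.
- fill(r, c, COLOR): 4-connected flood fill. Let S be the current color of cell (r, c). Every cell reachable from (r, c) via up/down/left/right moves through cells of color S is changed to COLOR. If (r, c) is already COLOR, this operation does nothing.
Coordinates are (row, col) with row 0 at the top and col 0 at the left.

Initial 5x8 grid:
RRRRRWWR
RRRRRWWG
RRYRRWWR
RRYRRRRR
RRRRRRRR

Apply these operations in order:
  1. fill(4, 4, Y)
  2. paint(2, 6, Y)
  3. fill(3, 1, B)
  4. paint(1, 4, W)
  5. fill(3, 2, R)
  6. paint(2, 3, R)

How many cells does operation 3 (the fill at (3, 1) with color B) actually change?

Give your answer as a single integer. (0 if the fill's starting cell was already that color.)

After op 1 fill(4,4,Y) [30 cells changed]:
YYYYYWWR
YYYYYWWG
YYYYYWWY
YYYYYYYY
YYYYYYYY
After op 2 paint(2,6,Y):
YYYYYWWR
YYYYYWWG
YYYYYWYY
YYYYYYYY
YYYYYYYY
After op 3 fill(3,1,B) [33 cells changed]:
BBBBBWWR
BBBBBWWG
BBBBBWBB
BBBBBBBB
BBBBBBBB

Answer: 33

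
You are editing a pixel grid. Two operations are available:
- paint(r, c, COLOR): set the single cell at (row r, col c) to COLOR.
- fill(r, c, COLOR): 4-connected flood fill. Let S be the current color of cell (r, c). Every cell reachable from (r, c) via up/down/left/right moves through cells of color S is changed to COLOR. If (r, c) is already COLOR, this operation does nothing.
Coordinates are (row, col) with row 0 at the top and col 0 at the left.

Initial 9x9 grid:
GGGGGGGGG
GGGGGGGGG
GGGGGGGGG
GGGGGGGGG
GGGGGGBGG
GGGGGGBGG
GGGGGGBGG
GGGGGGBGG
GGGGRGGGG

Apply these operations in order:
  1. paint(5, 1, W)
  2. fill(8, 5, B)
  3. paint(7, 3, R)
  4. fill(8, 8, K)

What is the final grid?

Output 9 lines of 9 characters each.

After op 1 paint(5,1,W):
GGGGGGGGG
GGGGGGGGG
GGGGGGGGG
GGGGGGGGG
GGGGGGBGG
GWGGGGBGG
GGGGGGBGG
GGGGGGBGG
GGGGRGGGG
After op 2 fill(8,5,B) [75 cells changed]:
BBBBBBBBB
BBBBBBBBB
BBBBBBBBB
BBBBBBBBB
BBBBBBBBB
BWBBBBBBB
BBBBBBBBB
BBBBBBBBB
BBBBRBBBB
After op 3 paint(7,3,R):
BBBBBBBBB
BBBBBBBBB
BBBBBBBBB
BBBBBBBBB
BBBBBBBBB
BWBBBBBBB
BBBBBBBBB
BBBRBBBBB
BBBBRBBBB
After op 4 fill(8,8,K) [78 cells changed]:
KKKKKKKKK
KKKKKKKKK
KKKKKKKKK
KKKKKKKKK
KKKKKKKKK
KWKKKKKKK
KKKKKKKKK
KKKRKKKKK
KKKKRKKKK

Answer: KKKKKKKKK
KKKKKKKKK
KKKKKKKKK
KKKKKKKKK
KKKKKKKKK
KWKKKKKKK
KKKKKKKKK
KKKRKKKKK
KKKKRKKKK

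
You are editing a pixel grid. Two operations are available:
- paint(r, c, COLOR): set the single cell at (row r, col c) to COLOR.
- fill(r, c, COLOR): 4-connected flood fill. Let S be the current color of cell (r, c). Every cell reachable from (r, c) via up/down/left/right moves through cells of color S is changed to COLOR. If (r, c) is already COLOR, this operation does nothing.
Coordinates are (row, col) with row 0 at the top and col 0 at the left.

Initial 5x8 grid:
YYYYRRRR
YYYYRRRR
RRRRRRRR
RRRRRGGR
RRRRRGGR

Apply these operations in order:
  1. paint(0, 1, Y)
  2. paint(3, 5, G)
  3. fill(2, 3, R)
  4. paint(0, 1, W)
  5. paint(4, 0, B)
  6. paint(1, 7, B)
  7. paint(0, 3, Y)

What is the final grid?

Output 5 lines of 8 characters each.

After op 1 paint(0,1,Y):
YYYYRRRR
YYYYRRRR
RRRRRRRR
RRRRRGGR
RRRRRGGR
After op 2 paint(3,5,G):
YYYYRRRR
YYYYRRRR
RRRRRRRR
RRRRRGGR
RRRRRGGR
After op 3 fill(2,3,R) [0 cells changed]:
YYYYRRRR
YYYYRRRR
RRRRRRRR
RRRRRGGR
RRRRRGGR
After op 4 paint(0,1,W):
YWYYRRRR
YYYYRRRR
RRRRRRRR
RRRRRGGR
RRRRRGGR
After op 5 paint(4,0,B):
YWYYRRRR
YYYYRRRR
RRRRRRRR
RRRRRGGR
BRRRRGGR
After op 6 paint(1,7,B):
YWYYRRRR
YYYYRRRB
RRRRRRRR
RRRRRGGR
BRRRRGGR
After op 7 paint(0,3,Y):
YWYYRRRR
YYYYRRRB
RRRRRRRR
RRRRRGGR
BRRRRGGR

Answer: YWYYRRRR
YYYYRRRB
RRRRRRRR
RRRRRGGR
BRRRRGGR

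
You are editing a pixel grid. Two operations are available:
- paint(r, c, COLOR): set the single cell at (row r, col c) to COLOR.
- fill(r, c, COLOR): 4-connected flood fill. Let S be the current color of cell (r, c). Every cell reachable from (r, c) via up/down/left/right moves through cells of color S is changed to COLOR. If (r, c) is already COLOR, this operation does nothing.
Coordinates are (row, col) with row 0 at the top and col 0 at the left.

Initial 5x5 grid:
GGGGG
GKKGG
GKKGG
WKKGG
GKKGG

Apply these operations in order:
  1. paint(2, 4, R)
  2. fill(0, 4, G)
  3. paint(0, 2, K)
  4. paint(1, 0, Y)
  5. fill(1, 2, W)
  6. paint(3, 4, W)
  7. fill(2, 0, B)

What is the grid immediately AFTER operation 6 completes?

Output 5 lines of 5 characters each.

Answer: GGWGG
YWWGG
GWWGR
WWWGW
GWWGG

Derivation:
After op 1 paint(2,4,R):
GGGGG
GKKGG
GKKGR
WKKGG
GKKGG
After op 2 fill(0,4,G) [0 cells changed]:
GGGGG
GKKGG
GKKGR
WKKGG
GKKGG
After op 3 paint(0,2,K):
GGKGG
GKKGG
GKKGR
WKKGG
GKKGG
After op 4 paint(1,0,Y):
GGKGG
YKKGG
GKKGR
WKKGG
GKKGG
After op 5 fill(1,2,W) [9 cells changed]:
GGWGG
YWWGG
GWWGR
WWWGG
GWWGG
After op 6 paint(3,4,W):
GGWGG
YWWGG
GWWGR
WWWGW
GWWGG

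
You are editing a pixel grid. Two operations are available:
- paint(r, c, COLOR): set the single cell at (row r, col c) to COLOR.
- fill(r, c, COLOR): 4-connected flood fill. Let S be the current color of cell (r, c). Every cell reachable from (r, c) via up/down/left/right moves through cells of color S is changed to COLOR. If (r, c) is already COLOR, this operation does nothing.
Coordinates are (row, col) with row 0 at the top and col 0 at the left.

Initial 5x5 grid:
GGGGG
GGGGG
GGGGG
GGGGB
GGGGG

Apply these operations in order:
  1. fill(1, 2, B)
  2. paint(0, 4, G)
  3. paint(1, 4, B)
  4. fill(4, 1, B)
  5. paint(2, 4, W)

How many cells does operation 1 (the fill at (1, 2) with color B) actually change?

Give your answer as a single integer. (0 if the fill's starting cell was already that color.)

Answer: 24

Derivation:
After op 1 fill(1,2,B) [24 cells changed]:
BBBBB
BBBBB
BBBBB
BBBBB
BBBBB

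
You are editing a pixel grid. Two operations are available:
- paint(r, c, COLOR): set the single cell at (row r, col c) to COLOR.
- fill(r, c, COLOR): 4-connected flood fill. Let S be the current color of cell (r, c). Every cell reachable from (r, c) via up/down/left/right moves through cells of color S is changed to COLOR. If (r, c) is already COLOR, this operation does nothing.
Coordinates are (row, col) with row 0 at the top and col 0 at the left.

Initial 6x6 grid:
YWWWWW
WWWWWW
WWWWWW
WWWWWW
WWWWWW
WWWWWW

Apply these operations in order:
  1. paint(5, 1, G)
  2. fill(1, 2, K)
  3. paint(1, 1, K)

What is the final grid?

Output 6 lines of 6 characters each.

After op 1 paint(5,1,G):
YWWWWW
WWWWWW
WWWWWW
WWWWWW
WWWWWW
WGWWWW
After op 2 fill(1,2,K) [34 cells changed]:
YKKKKK
KKKKKK
KKKKKK
KKKKKK
KKKKKK
KGKKKK
After op 3 paint(1,1,K):
YKKKKK
KKKKKK
KKKKKK
KKKKKK
KKKKKK
KGKKKK

Answer: YKKKKK
KKKKKK
KKKKKK
KKKKKK
KKKKKK
KGKKKK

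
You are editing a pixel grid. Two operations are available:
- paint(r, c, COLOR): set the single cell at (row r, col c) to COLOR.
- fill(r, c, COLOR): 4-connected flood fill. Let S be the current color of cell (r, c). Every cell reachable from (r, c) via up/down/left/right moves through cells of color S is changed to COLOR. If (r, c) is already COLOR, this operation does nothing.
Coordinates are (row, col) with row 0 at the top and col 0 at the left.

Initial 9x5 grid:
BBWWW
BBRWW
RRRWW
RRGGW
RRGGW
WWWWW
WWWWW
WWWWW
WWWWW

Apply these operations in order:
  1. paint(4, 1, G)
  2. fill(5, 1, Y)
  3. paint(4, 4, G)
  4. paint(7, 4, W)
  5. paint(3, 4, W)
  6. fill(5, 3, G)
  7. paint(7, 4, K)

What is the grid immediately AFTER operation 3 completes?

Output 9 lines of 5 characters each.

Answer: BBYYY
BBRYY
RRRYY
RRGGY
RGGGG
YYYYY
YYYYY
YYYYY
YYYYY

Derivation:
After op 1 paint(4,1,G):
BBWWW
BBRWW
RRRWW
RRGGW
RGGGW
WWWWW
WWWWW
WWWWW
WWWWW
After op 2 fill(5,1,Y) [29 cells changed]:
BBYYY
BBRYY
RRRYY
RRGGY
RGGGY
YYYYY
YYYYY
YYYYY
YYYYY
After op 3 paint(4,4,G):
BBYYY
BBRYY
RRRYY
RRGGY
RGGGG
YYYYY
YYYYY
YYYYY
YYYYY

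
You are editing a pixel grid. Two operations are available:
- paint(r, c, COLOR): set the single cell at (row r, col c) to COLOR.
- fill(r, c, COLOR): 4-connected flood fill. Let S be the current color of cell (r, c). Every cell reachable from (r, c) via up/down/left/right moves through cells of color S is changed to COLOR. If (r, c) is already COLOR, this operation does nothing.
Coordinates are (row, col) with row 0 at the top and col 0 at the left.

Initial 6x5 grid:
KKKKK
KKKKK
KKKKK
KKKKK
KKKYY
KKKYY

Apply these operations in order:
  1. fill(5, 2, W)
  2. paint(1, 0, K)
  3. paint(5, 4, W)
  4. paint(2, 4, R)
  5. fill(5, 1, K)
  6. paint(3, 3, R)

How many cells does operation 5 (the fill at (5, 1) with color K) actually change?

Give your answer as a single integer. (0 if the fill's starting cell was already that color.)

Answer: 24

Derivation:
After op 1 fill(5,2,W) [26 cells changed]:
WWWWW
WWWWW
WWWWW
WWWWW
WWWYY
WWWYY
After op 2 paint(1,0,K):
WWWWW
KWWWW
WWWWW
WWWWW
WWWYY
WWWYY
After op 3 paint(5,4,W):
WWWWW
KWWWW
WWWWW
WWWWW
WWWYY
WWWYW
After op 4 paint(2,4,R):
WWWWW
KWWWW
WWWWR
WWWWW
WWWYY
WWWYW
After op 5 fill(5,1,K) [24 cells changed]:
KKKKK
KKKKK
KKKKR
KKKKK
KKKYY
KKKYW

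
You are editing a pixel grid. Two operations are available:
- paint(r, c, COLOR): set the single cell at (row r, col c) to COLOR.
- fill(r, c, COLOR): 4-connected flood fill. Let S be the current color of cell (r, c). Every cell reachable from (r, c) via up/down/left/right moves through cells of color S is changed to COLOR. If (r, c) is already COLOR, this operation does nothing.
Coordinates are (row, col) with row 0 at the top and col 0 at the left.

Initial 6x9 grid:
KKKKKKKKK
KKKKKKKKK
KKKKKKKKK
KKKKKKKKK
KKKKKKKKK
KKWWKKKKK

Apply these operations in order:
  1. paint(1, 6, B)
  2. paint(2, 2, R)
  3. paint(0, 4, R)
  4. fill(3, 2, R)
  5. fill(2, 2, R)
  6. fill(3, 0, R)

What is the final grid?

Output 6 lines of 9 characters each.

Answer: RRRRRRRRR
RRRRRRBRR
RRRRRRRRR
RRRRRRRRR
RRRRRRRRR
RRWWRRRRR

Derivation:
After op 1 paint(1,6,B):
KKKKKKKKK
KKKKKKBKK
KKKKKKKKK
KKKKKKKKK
KKKKKKKKK
KKWWKKKKK
After op 2 paint(2,2,R):
KKKKKKKKK
KKKKKKBKK
KKRKKKKKK
KKKKKKKKK
KKKKKKKKK
KKWWKKKKK
After op 3 paint(0,4,R):
KKKKRKKKK
KKKKKKBKK
KKRKKKKKK
KKKKKKKKK
KKKKKKKKK
KKWWKKKKK
After op 4 fill(3,2,R) [49 cells changed]:
RRRRRRRRR
RRRRRRBRR
RRRRRRRRR
RRRRRRRRR
RRRRRRRRR
RRWWRRRRR
After op 5 fill(2,2,R) [0 cells changed]:
RRRRRRRRR
RRRRRRBRR
RRRRRRRRR
RRRRRRRRR
RRRRRRRRR
RRWWRRRRR
After op 6 fill(3,0,R) [0 cells changed]:
RRRRRRRRR
RRRRRRBRR
RRRRRRRRR
RRRRRRRRR
RRRRRRRRR
RRWWRRRRR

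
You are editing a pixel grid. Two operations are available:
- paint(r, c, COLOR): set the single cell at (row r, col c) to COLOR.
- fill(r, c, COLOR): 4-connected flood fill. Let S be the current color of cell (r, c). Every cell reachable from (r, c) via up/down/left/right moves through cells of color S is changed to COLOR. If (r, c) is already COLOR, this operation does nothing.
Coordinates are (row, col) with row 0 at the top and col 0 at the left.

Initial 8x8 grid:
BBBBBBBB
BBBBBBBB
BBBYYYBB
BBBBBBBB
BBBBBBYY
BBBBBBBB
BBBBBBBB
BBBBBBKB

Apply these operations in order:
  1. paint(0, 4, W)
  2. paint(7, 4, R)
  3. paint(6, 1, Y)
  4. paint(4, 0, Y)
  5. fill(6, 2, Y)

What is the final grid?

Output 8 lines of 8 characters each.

Answer: YYYYWYYY
YYYYYYYY
YYYYYYYY
YYYYYYYY
YYYYYYYY
YYYYYYYY
YYYYYYYY
YYYYRYKY

Derivation:
After op 1 paint(0,4,W):
BBBBWBBB
BBBBBBBB
BBBYYYBB
BBBBBBBB
BBBBBBYY
BBBBBBBB
BBBBBBBB
BBBBBBKB
After op 2 paint(7,4,R):
BBBBWBBB
BBBBBBBB
BBBYYYBB
BBBBBBBB
BBBBBBYY
BBBBBBBB
BBBBBBBB
BBBBRBKB
After op 3 paint(6,1,Y):
BBBBWBBB
BBBBBBBB
BBBYYYBB
BBBBBBBB
BBBBBBYY
BBBBBBBB
BYBBBBBB
BBBBRBKB
After op 4 paint(4,0,Y):
BBBBWBBB
BBBBBBBB
BBBYYYBB
BBBBBBBB
YBBBBBYY
BBBBBBBB
BYBBBBBB
BBBBRBKB
After op 5 fill(6,2,Y) [54 cells changed]:
YYYYWYYY
YYYYYYYY
YYYYYYYY
YYYYYYYY
YYYYYYYY
YYYYYYYY
YYYYYYYY
YYYYRYKY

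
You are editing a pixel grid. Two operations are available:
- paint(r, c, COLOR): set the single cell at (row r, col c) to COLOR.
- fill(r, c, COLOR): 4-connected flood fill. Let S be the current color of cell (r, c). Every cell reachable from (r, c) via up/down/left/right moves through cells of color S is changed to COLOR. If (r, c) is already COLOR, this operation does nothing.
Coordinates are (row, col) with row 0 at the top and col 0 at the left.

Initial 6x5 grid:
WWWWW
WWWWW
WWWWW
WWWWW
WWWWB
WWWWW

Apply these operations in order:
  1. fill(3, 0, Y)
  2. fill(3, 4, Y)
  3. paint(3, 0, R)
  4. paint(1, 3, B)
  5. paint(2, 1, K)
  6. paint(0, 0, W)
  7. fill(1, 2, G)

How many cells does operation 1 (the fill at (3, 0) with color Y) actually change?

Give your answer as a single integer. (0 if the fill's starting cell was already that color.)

Answer: 29

Derivation:
After op 1 fill(3,0,Y) [29 cells changed]:
YYYYY
YYYYY
YYYYY
YYYYY
YYYYB
YYYYY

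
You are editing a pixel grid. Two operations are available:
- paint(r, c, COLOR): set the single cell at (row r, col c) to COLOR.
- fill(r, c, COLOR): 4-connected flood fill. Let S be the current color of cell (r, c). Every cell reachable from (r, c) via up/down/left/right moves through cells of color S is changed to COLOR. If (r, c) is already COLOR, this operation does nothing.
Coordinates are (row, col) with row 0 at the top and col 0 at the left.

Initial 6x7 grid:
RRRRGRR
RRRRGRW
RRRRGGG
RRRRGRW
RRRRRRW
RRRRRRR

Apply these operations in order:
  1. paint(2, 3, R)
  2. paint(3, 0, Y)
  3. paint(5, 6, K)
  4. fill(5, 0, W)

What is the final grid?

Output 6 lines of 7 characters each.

Answer: WWWWGRR
WWWWGRW
WWWWGGG
YWWWGWW
WWWWWWW
WWWWWWK

Derivation:
After op 1 paint(2,3,R):
RRRRGRR
RRRRGRW
RRRRGGG
RRRRGRW
RRRRRRW
RRRRRRR
After op 2 paint(3,0,Y):
RRRRGRR
RRRRGRW
RRRRGGG
YRRRGRW
RRRRRRW
RRRRRRR
After op 3 paint(5,6,K):
RRRRGRR
RRRRGRW
RRRRGGG
YRRRGRW
RRRRRRW
RRRRRRK
After op 4 fill(5,0,W) [28 cells changed]:
WWWWGRR
WWWWGRW
WWWWGGG
YWWWGWW
WWWWWWW
WWWWWWK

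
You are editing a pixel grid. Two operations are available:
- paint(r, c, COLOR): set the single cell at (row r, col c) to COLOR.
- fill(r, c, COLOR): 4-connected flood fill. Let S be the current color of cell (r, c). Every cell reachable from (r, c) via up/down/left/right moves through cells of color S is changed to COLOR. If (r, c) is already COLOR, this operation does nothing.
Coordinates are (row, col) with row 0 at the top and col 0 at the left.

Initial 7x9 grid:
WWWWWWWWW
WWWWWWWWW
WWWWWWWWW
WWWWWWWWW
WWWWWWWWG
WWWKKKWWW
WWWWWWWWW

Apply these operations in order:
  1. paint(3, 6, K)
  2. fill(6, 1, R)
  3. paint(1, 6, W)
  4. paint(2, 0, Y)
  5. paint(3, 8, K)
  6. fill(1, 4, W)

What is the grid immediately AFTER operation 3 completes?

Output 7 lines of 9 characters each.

After op 1 paint(3,6,K):
WWWWWWWWW
WWWWWWWWW
WWWWWWWWW
WWWWWWKWW
WWWWWWWWG
WWWKKKWWW
WWWWWWWWW
After op 2 fill(6,1,R) [58 cells changed]:
RRRRRRRRR
RRRRRRRRR
RRRRRRRRR
RRRRRRKRR
RRRRRRRRG
RRRKKKRRR
RRRRRRRRR
After op 3 paint(1,6,W):
RRRRRRRRR
RRRRRRWRR
RRRRRRRRR
RRRRRRKRR
RRRRRRRRG
RRRKKKRRR
RRRRRRRRR

Answer: RRRRRRRRR
RRRRRRWRR
RRRRRRRRR
RRRRRRKRR
RRRRRRRRG
RRRKKKRRR
RRRRRRRRR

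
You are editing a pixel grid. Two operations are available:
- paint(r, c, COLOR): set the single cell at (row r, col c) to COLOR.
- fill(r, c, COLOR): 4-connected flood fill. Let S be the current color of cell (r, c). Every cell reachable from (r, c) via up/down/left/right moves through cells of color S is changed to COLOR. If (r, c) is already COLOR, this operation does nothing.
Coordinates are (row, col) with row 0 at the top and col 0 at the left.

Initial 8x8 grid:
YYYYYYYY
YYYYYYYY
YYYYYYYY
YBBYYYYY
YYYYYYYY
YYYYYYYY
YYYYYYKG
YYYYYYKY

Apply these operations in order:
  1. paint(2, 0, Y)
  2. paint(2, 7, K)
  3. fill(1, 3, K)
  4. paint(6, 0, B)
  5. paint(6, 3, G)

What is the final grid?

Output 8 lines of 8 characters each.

Answer: KKKKKKKK
KKKKKKKK
KKKKKKKK
KBBKKKKK
KKKKKKKK
KKKKKKKK
BKKGKKKG
KKKKKKKY

Derivation:
After op 1 paint(2,0,Y):
YYYYYYYY
YYYYYYYY
YYYYYYYY
YBBYYYYY
YYYYYYYY
YYYYYYYY
YYYYYYKG
YYYYYYKY
After op 2 paint(2,7,K):
YYYYYYYY
YYYYYYYY
YYYYYYYK
YBBYYYYY
YYYYYYYY
YYYYYYYY
YYYYYYKG
YYYYYYKY
After op 3 fill(1,3,K) [57 cells changed]:
KKKKKKKK
KKKKKKKK
KKKKKKKK
KBBKKKKK
KKKKKKKK
KKKKKKKK
KKKKKKKG
KKKKKKKY
After op 4 paint(6,0,B):
KKKKKKKK
KKKKKKKK
KKKKKKKK
KBBKKKKK
KKKKKKKK
KKKKKKKK
BKKKKKKG
KKKKKKKY
After op 5 paint(6,3,G):
KKKKKKKK
KKKKKKKK
KKKKKKKK
KBBKKKKK
KKKKKKKK
KKKKKKKK
BKKGKKKG
KKKKKKKY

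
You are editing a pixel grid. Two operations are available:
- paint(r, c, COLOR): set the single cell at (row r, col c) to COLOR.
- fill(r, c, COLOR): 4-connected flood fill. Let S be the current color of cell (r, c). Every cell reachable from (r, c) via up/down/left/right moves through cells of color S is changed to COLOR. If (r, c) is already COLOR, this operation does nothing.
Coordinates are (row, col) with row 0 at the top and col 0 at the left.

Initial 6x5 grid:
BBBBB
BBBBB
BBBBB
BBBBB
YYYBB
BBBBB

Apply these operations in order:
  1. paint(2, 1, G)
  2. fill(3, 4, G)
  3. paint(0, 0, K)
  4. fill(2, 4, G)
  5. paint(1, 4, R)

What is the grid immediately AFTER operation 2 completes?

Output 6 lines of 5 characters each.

After op 1 paint(2,1,G):
BBBBB
BBBBB
BGBBB
BBBBB
YYYBB
BBBBB
After op 2 fill(3,4,G) [26 cells changed]:
GGGGG
GGGGG
GGGGG
GGGGG
YYYGG
GGGGG

Answer: GGGGG
GGGGG
GGGGG
GGGGG
YYYGG
GGGGG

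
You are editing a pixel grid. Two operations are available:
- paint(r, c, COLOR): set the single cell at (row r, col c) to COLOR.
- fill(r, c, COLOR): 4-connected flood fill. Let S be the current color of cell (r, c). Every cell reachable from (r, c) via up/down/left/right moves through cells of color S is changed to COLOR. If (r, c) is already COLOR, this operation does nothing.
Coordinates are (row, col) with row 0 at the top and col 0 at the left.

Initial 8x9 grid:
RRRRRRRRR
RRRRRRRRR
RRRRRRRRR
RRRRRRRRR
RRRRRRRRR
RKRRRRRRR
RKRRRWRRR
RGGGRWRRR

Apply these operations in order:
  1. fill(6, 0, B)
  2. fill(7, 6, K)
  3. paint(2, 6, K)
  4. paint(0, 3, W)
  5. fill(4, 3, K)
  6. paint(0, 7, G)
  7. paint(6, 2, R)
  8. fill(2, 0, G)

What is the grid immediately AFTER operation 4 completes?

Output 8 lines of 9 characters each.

Answer: KKKWKKKKK
KKKKKKKKK
KKKKKKKKK
KKKKKKKKK
KKKKKKKKK
KKKKKKKKK
KKKKKWKKK
KGGGKWKKK

Derivation:
After op 1 fill(6,0,B) [65 cells changed]:
BBBBBBBBB
BBBBBBBBB
BBBBBBBBB
BBBBBBBBB
BBBBBBBBB
BKBBBBBBB
BKBBBWBBB
BGGGBWBBB
After op 2 fill(7,6,K) [65 cells changed]:
KKKKKKKKK
KKKKKKKKK
KKKKKKKKK
KKKKKKKKK
KKKKKKKKK
KKKKKKKKK
KKKKKWKKK
KGGGKWKKK
After op 3 paint(2,6,K):
KKKKKKKKK
KKKKKKKKK
KKKKKKKKK
KKKKKKKKK
KKKKKKKKK
KKKKKKKKK
KKKKKWKKK
KGGGKWKKK
After op 4 paint(0,3,W):
KKKWKKKKK
KKKKKKKKK
KKKKKKKKK
KKKKKKKKK
KKKKKKKKK
KKKKKKKKK
KKKKKWKKK
KGGGKWKKK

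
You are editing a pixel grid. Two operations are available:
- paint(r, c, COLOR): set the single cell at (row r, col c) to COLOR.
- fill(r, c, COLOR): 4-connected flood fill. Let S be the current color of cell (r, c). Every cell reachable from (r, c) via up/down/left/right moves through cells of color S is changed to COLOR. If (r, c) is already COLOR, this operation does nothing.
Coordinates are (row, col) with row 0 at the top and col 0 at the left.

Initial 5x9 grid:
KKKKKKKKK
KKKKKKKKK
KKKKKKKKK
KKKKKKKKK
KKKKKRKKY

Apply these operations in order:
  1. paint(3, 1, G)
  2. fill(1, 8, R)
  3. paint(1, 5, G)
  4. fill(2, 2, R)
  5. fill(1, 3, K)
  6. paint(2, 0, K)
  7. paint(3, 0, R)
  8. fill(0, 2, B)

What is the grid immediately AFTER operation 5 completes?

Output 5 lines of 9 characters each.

Answer: KKKKKKKKK
KKKKKGKKK
KKKKKKKKK
KGKKKKKKK
KKKKKKKKY

Derivation:
After op 1 paint(3,1,G):
KKKKKKKKK
KKKKKKKKK
KKKKKKKKK
KGKKKKKKK
KKKKKRKKY
After op 2 fill(1,8,R) [42 cells changed]:
RRRRRRRRR
RRRRRRRRR
RRRRRRRRR
RGRRRRRRR
RRRRRRRRY
After op 3 paint(1,5,G):
RRRRRRRRR
RRRRRGRRR
RRRRRRRRR
RGRRRRRRR
RRRRRRRRY
After op 4 fill(2,2,R) [0 cells changed]:
RRRRRRRRR
RRRRRGRRR
RRRRRRRRR
RGRRRRRRR
RRRRRRRRY
After op 5 fill(1,3,K) [42 cells changed]:
KKKKKKKKK
KKKKKGKKK
KKKKKKKKK
KGKKKKKKK
KKKKKKKKY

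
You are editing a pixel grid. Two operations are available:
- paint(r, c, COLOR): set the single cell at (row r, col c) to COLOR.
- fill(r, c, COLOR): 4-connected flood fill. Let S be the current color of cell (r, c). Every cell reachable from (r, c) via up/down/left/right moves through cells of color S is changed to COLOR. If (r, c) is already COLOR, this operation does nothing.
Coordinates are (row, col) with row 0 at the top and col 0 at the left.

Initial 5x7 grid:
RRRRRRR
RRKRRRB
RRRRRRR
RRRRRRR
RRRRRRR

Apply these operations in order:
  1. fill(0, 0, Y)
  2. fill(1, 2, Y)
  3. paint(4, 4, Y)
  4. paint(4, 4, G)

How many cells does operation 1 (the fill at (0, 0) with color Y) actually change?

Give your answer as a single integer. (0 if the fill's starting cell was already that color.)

Answer: 33

Derivation:
After op 1 fill(0,0,Y) [33 cells changed]:
YYYYYYY
YYKYYYB
YYYYYYY
YYYYYYY
YYYYYYY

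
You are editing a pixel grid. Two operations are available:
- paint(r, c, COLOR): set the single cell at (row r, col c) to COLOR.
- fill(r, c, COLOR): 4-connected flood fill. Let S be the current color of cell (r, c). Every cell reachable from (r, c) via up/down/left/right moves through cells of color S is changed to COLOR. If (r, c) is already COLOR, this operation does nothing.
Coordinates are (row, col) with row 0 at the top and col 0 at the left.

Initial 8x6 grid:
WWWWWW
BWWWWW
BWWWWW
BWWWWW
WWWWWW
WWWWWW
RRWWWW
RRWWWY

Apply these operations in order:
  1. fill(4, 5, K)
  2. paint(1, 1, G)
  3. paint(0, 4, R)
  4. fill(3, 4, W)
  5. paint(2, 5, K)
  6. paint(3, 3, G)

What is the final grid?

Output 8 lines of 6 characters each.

After op 1 fill(4,5,K) [40 cells changed]:
KKKKKK
BKKKKK
BKKKKK
BKKKKK
KKKKKK
KKKKKK
RRKKKK
RRKKKY
After op 2 paint(1,1,G):
KKKKKK
BGKKKK
BKKKKK
BKKKKK
KKKKKK
KKKKKK
RRKKKK
RRKKKY
After op 3 paint(0,4,R):
KKKKRK
BGKKKK
BKKKKK
BKKKKK
KKKKKK
KKKKKK
RRKKKK
RRKKKY
After op 4 fill(3,4,W) [38 cells changed]:
WWWWRW
BGWWWW
BWWWWW
BWWWWW
WWWWWW
WWWWWW
RRWWWW
RRWWWY
After op 5 paint(2,5,K):
WWWWRW
BGWWWW
BWWWWK
BWWWWW
WWWWWW
WWWWWW
RRWWWW
RRWWWY
After op 6 paint(3,3,G):
WWWWRW
BGWWWW
BWWWWK
BWWGWW
WWWWWW
WWWWWW
RRWWWW
RRWWWY

Answer: WWWWRW
BGWWWW
BWWWWK
BWWGWW
WWWWWW
WWWWWW
RRWWWW
RRWWWY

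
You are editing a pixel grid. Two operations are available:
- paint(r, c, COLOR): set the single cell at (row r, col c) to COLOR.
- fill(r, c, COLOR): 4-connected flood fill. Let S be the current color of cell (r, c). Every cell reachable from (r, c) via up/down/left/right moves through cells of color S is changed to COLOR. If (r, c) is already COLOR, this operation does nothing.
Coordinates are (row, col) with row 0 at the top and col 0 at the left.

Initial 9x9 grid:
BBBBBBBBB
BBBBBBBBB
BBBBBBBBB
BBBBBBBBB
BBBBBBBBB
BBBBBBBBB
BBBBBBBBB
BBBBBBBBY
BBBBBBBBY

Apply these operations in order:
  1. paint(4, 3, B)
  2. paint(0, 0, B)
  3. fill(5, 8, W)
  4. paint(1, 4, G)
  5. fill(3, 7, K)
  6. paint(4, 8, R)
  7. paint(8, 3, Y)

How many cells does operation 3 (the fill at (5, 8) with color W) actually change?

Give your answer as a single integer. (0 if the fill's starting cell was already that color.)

After op 1 paint(4,3,B):
BBBBBBBBB
BBBBBBBBB
BBBBBBBBB
BBBBBBBBB
BBBBBBBBB
BBBBBBBBB
BBBBBBBBB
BBBBBBBBY
BBBBBBBBY
After op 2 paint(0,0,B):
BBBBBBBBB
BBBBBBBBB
BBBBBBBBB
BBBBBBBBB
BBBBBBBBB
BBBBBBBBB
BBBBBBBBB
BBBBBBBBY
BBBBBBBBY
After op 3 fill(5,8,W) [79 cells changed]:
WWWWWWWWW
WWWWWWWWW
WWWWWWWWW
WWWWWWWWW
WWWWWWWWW
WWWWWWWWW
WWWWWWWWW
WWWWWWWWY
WWWWWWWWY

Answer: 79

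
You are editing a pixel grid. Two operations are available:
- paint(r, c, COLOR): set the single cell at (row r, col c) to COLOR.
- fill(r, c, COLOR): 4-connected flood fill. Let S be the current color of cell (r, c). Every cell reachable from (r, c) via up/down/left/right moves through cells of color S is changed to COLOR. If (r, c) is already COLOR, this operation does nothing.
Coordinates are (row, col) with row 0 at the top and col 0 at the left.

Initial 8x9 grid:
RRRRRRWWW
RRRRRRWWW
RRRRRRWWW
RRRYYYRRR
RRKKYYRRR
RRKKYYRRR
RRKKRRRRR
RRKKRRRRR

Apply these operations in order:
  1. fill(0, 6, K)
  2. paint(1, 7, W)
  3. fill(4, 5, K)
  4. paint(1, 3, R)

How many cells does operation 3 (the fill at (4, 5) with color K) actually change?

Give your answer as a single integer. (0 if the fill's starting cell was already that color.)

Answer: 7

Derivation:
After op 1 fill(0,6,K) [9 cells changed]:
RRRRRRKKK
RRRRRRKKK
RRRRRRKKK
RRRYYYRRR
RRKKYYRRR
RRKKYYRRR
RRKKRRRRR
RRKKRRRRR
After op 2 paint(1,7,W):
RRRRRRKKK
RRRRRRKWK
RRRRRRKKK
RRRYYYRRR
RRKKYYRRR
RRKKYYRRR
RRKKRRRRR
RRKKRRRRR
After op 3 fill(4,5,K) [7 cells changed]:
RRRRRRKKK
RRRRRRKWK
RRRRRRKKK
RRRKKKRRR
RRKKKKRRR
RRKKKKRRR
RRKKRRRRR
RRKKRRRRR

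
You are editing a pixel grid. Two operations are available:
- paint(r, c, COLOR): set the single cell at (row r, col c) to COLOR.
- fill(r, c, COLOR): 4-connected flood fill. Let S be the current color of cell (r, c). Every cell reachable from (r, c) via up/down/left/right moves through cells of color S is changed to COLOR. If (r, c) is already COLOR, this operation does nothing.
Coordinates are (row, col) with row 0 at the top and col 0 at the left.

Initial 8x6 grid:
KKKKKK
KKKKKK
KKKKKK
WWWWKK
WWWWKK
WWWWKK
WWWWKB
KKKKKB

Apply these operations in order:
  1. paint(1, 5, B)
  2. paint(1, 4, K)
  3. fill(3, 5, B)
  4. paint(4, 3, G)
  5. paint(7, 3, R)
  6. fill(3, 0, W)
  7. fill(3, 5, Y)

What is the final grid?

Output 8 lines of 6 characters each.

After op 1 paint(1,5,B):
KKKKKK
KKKKKB
KKKKKK
WWWWKK
WWWWKK
WWWWKK
WWWWKB
KKKKKB
After op 2 paint(1,4,K):
KKKKKK
KKKKKB
KKKKKK
WWWWKK
WWWWKK
WWWWKK
WWWWKB
KKKKKB
After op 3 fill(3,5,B) [29 cells changed]:
BBBBBB
BBBBBB
BBBBBB
WWWWBB
WWWWBB
WWWWBB
WWWWBB
BBBBBB
After op 4 paint(4,3,G):
BBBBBB
BBBBBB
BBBBBB
WWWWBB
WWWGBB
WWWWBB
WWWWBB
BBBBBB
After op 5 paint(7,3,R):
BBBBBB
BBBBBB
BBBBBB
WWWWBB
WWWGBB
WWWWBB
WWWWBB
BBBRBB
After op 6 fill(3,0,W) [0 cells changed]:
BBBBBB
BBBBBB
BBBBBB
WWWWBB
WWWGBB
WWWWBB
WWWWBB
BBBRBB
After op 7 fill(3,5,Y) [28 cells changed]:
YYYYYY
YYYYYY
YYYYYY
WWWWYY
WWWGYY
WWWWYY
WWWWYY
BBBRYY

Answer: YYYYYY
YYYYYY
YYYYYY
WWWWYY
WWWGYY
WWWWYY
WWWWYY
BBBRYY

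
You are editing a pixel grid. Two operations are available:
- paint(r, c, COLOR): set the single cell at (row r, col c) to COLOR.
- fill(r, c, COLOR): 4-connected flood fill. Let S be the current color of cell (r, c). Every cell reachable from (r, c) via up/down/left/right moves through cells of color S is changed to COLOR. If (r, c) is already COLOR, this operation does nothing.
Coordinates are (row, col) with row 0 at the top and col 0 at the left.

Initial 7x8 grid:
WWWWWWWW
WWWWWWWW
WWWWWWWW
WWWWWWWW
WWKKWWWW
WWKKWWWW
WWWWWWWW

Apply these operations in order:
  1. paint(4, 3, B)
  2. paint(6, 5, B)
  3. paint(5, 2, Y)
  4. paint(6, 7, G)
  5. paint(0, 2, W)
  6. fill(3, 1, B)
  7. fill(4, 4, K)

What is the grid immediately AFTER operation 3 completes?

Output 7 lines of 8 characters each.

After op 1 paint(4,3,B):
WWWWWWWW
WWWWWWWW
WWWWWWWW
WWWWWWWW
WWKBWWWW
WWKKWWWW
WWWWWWWW
After op 2 paint(6,5,B):
WWWWWWWW
WWWWWWWW
WWWWWWWW
WWWWWWWW
WWKBWWWW
WWKKWWWW
WWWWWBWW
After op 3 paint(5,2,Y):
WWWWWWWW
WWWWWWWW
WWWWWWWW
WWWWWWWW
WWKBWWWW
WWYKWWWW
WWWWWBWW

Answer: WWWWWWWW
WWWWWWWW
WWWWWWWW
WWWWWWWW
WWKBWWWW
WWYKWWWW
WWWWWBWW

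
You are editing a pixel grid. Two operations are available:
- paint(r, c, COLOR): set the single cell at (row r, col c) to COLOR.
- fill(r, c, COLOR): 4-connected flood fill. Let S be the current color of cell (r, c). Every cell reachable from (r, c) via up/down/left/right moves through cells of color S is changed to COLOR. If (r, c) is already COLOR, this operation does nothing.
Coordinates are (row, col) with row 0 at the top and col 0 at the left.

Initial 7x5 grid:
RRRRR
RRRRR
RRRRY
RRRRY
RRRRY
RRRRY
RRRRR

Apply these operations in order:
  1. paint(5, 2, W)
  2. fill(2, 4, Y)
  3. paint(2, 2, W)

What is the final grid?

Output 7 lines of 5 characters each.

After op 1 paint(5,2,W):
RRRRR
RRRRR
RRRRY
RRRRY
RRRRY
RRWRY
RRRRR
After op 2 fill(2,4,Y) [0 cells changed]:
RRRRR
RRRRR
RRRRY
RRRRY
RRRRY
RRWRY
RRRRR
After op 3 paint(2,2,W):
RRRRR
RRRRR
RRWRY
RRRRY
RRRRY
RRWRY
RRRRR

Answer: RRRRR
RRRRR
RRWRY
RRRRY
RRRRY
RRWRY
RRRRR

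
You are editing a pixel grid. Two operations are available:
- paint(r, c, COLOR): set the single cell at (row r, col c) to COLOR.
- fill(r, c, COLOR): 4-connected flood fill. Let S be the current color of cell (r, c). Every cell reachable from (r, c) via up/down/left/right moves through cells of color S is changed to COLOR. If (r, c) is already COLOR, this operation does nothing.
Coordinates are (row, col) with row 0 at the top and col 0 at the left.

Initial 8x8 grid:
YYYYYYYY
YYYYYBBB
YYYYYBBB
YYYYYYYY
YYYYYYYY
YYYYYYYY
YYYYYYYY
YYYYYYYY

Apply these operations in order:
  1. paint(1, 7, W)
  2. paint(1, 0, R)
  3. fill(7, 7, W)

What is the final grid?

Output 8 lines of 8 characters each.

After op 1 paint(1,7,W):
YYYYYYYY
YYYYYBBW
YYYYYBBB
YYYYYYYY
YYYYYYYY
YYYYYYYY
YYYYYYYY
YYYYYYYY
After op 2 paint(1,0,R):
YYYYYYYY
RYYYYBBW
YYYYYBBB
YYYYYYYY
YYYYYYYY
YYYYYYYY
YYYYYYYY
YYYYYYYY
After op 3 fill(7,7,W) [57 cells changed]:
WWWWWWWW
RWWWWBBW
WWWWWBBB
WWWWWWWW
WWWWWWWW
WWWWWWWW
WWWWWWWW
WWWWWWWW

Answer: WWWWWWWW
RWWWWBBW
WWWWWBBB
WWWWWWWW
WWWWWWWW
WWWWWWWW
WWWWWWWW
WWWWWWWW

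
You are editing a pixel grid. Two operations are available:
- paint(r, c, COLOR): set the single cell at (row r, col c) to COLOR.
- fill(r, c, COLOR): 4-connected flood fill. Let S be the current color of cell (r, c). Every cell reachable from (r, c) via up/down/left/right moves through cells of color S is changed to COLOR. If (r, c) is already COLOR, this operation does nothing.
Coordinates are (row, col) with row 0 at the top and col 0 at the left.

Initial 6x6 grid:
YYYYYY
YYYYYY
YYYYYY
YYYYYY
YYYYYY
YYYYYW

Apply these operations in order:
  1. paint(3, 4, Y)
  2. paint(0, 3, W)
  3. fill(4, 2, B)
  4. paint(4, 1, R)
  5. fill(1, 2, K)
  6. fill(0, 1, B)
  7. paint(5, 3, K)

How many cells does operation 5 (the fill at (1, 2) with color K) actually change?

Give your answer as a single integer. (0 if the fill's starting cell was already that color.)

Answer: 33

Derivation:
After op 1 paint(3,4,Y):
YYYYYY
YYYYYY
YYYYYY
YYYYYY
YYYYYY
YYYYYW
After op 2 paint(0,3,W):
YYYWYY
YYYYYY
YYYYYY
YYYYYY
YYYYYY
YYYYYW
After op 3 fill(4,2,B) [34 cells changed]:
BBBWBB
BBBBBB
BBBBBB
BBBBBB
BBBBBB
BBBBBW
After op 4 paint(4,1,R):
BBBWBB
BBBBBB
BBBBBB
BBBBBB
BRBBBB
BBBBBW
After op 5 fill(1,2,K) [33 cells changed]:
KKKWKK
KKKKKK
KKKKKK
KKKKKK
KRKKKK
KKKKKW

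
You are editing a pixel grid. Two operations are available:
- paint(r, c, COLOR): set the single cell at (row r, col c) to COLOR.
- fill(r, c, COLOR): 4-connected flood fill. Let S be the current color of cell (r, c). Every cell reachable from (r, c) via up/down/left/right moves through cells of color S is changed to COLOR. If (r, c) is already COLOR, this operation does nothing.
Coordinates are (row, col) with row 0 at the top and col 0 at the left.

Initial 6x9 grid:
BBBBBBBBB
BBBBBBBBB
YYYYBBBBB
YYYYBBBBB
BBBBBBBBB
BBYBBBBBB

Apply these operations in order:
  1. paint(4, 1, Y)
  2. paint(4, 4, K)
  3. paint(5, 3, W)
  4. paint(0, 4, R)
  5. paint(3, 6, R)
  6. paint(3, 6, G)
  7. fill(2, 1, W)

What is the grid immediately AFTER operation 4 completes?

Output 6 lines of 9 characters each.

Answer: BBBBRBBBB
BBBBBBBBB
YYYYBBBBB
YYYYBBBBB
BYBBKBBBB
BBYWBBBBB

Derivation:
After op 1 paint(4,1,Y):
BBBBBBBBB
BBBBBBBBB
YYYYBBBBB
YYYYBBBBB
BYBBBBBBB
BBYBBBBBB
After op 2 paint(4,4,K):
BBBBBBBBB
BBBBBBBBB
YYYYBBBBB
YYYYBBBBB
BYBBKBBBB
BBYBBBBBB
After op 3 paint(5,3,W):
BBBBBBBBB
BBBBBBBBB
YYYYBBBBB
YYYYBBBBB
BYBBKBBBB
BBYWBBBBB
After op 4 paint(0,4,R):
BBBBRBBBB
BBBBBBBBB
YYYYBBBBB
YYYYBBBBB
BYBBKBBBB
BBYWBBBBB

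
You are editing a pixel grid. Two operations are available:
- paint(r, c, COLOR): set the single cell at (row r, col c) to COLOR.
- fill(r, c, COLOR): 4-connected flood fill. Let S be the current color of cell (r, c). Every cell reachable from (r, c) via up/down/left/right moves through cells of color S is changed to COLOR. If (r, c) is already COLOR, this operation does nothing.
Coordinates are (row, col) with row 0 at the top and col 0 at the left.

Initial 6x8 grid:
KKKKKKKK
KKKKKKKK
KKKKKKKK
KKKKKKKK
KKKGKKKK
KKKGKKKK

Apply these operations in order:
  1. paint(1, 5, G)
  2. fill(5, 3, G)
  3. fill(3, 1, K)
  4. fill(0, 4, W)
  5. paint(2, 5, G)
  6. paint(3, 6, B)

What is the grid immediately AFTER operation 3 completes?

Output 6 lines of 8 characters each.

After op 1 paint(1,5,G):
KKKKKKKK
KKKKKGKK
KKKKKKKK
KKKKKKKK
KKKGKKKK
KKKGKKKK
After op 2 fill(5,3,G) [0 cells changed]:
KKKKKKKK
KKKKKGKK
KKKKKKKK
KKKKKKKK
KKKGKKKK
KKKGKKKK
After op 3 fill(3,1,K) [0 cells changed]:
KKKKKKKK
KKKKKGKK
KKKKKKKK
KKKKKKKK
KKKGKKKK
KKKGKKKK

Answer: KKKKKKKK
KKKKKGKK
KKKKKKKK
KKKKKKKK
KKKGKKKK
KKKGKKKK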